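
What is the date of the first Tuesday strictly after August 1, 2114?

August 7, 2114

Aug 1, 2114 is a Wednesday.
From Wednesday to the next Tuesday is 6 days.
Aug 1, 2114 + 6 = Aug 7, 2114.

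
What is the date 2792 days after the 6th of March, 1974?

+365 (one year) → Mar 6, 1975 (2427 left).
+366 (one year; includes Feb 29, 1976) → Mar 6, 1976 (2061 left).
+365 (one year) → Mar 6, 1977 (1696 left).
+365 (one year) → Mar 6, 1978 (1331 left).
+365 (one year) → Mar 6, 1979 (966 left).
+366 (one year; includes Feb 29, 1980) → Mar 6, 1980 (600 left).
+365 (one year) → Mar 6, 1981 (235 left).
Mar has 31 days: +26 → Apr 1, 1981 (209 left).
Apr has 30 days: +30 → May 1, 1981 (179 left).
May has 31 days: +31 → Jun 1, 1981 (148 left).
Jun has 30 days: +30 → Jul 1, 1981 (118 left).
Jul has 31 days: +31 → Aug 1, 1981 (87 left).
Aug has 31 days: +31 → Sep 1, 1981 (56 left).
Sep has 30 days: +30 → Oct 1, 1981 (26 left).
+26 → Oct 27, 1981.

October 27, 1981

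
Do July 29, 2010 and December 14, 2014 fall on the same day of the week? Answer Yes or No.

No

From Jul 29, 2010 to Dec 14, 2014 is 1599 days.
1599 mod 7 = 3, so they are different weekdays.
(Jul 29, 2010 is a Thursday; Dec 14, 2014 is a Sunday.)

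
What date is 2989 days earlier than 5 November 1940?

August 30, 1932

−366 (one year; includes Feb 29, 1940) → Nov 5, 1939 (2623 left).
−365 (one year) → Nov 5, 1938 (2258 left).
−365 (one year) → Nov 5, 1937 (1893 left).
−365 (one year) → Nov 5, 1936 (1528 left).
−366 (one year; includes Feb 29, 1936) → Nov 5, 1935 (1162 left).
−365 (one year) → Nov 5, 1934 (797 left).
−365 (one year) → Nov 5, 1933 (432 left).
−365 (one year) → Nov 5, 1932 (67 left).
−5 → Oct 31, 1932 (end of Oct, 31 days; 62 left).
−31 → Sep 30, 1932 (end of Sep, 30 days; 31 left).
−30 → Aug 31, 1932 (end of Aug, 31 days; 1 left).
−1 → Aug 30, 1932.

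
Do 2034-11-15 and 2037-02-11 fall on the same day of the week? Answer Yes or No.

Yes

From Nov 15, 2034 to Feb 11, 2037 is 819 days.
819 mod 7 = 0, so they are the same weekday.
(Nov 15, 2034 is a Wednesday; Feb 11, 2037 is a Wednesday.)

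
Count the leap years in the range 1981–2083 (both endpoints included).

Multiples of 4 in [1981,2083]: 25.
Of those, multiples of 100: 1 (not leap unless ÷400).
Multiples of 400: 1.
Leap years = 25 − 1 + 1 = 25.

25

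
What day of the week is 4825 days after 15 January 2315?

First find the weekday of Jan 15, 2315. Doomsday rule: the anchor day for the 2300s is Wednesday. For year 15: 15÷12 = 1 r 3, and 3÷4 = 0, so 1+3+0 = 4.
Wednesday + 4 ≡ Sunday — that's 2315's doomsday.
In January the doomsday date is Jan 3 (2315 is not a leap year).
Jan 15 is 12 days after Jan 3; 12 mod 7 = 5, so Sunday + 5 = Friday.
4825 mod 7 = 2, so 4825 days after a Friday is Friday + 2 = Sunday.

Sunday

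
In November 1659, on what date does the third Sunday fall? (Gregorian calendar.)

November 1, 1659 is a Saturday.
The first Sunday is therefore November 2 (1 days later).
The third Sunday is 2 + 2×7 = November 16.

November 16, 1659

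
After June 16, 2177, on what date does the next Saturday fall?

June 21, 2177

Jun 16, 2177 is a Monday.
From Monday to the next Saturday is 5 days.
Jun 16, 2177 + 5 = Jun 21, 2177.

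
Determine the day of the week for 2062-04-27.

Doomsday rule: the anchor day for the 2000s is Tuesday. For year 62: 62÷12 = 5 r 2, and 2÷4 = 0, so 5+2+0 = 7.
Tuesday + 7 ≡ Tuesday — that's 2062's doomsday.
In April the doomsday date is Apr 4.
Apr 27 is 23 days after Apr 4; 23 mod 7 = 2, so Tuesday + 2 = Thursday.

Thursday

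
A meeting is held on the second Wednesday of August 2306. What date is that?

August 8, 2306

August 1, 2306 is a Wednesday.
The first Wednesday is therefore August 1 (same day).
The second Wednesday is 1 + 1×7 = August 8.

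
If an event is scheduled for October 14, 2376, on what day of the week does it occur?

Doomsday rule: the anchor day for the 2300s is Wednesday. For year 76: 76÷12 = 6 r 4, and 4÷4 = 1, so 6+4+1 = 11.
Wednesday + 11 ≡ Sunday — that's 2376's doomsday.
In October the doomsday date is Oct 10.
Oct 14 is 4 days after Oct 10; 4 mod 7 = 4, so Sunday + 4 = Thursday.

Thursday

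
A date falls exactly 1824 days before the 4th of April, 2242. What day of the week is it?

Thursday

First find the weekday of Apr 4, 2242. Doomsday rule: the anchor day for the 2200s is Friday. For year 42: 42÷12 = 3 r 6, and 6÷4 = 1, so 3+6+1 = 10.
Friday + 10 ≡ Monday — that's 2242's doomsday.
In April the doomsday date is Apr 4.
Apr 4 is the doomsday itself: Monday.
1824 mod 7 = 4, so 1824 days before a Monday is Monday − 4 = Thursday.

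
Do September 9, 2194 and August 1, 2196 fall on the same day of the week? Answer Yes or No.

From Sep 9, 2194 to Aug 1, 2196 is 692 days.
692 mod 7 = 6, so they are different weekdays.
(Sep 9, 2194 is a Tuesday; Aug 1, 2196 is a Monday.)

No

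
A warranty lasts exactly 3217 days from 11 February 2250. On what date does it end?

December 3, 2258

+365 (one year) → Feb 11, 2251 (2852 left).
+365 (one year) → Feb 11, 2252 (2487 left).
+366 (one year; includes Feb 29, 2252) → Feb 11, 2253 (2121 left).
+365 (one year) → Feb 11, 2254 (1756 left).
+365 (one year) → Feb 11, 2255 (1391 left).
+365 (one year) → Feb 11, 2256 (1026 left).
+366 (one year; includes Feb 29, 2256) → Feb 11, 2257 (660 left).
+365 (one year) → Feb 11, 2258 (295 left).
Feb has 28 days: +18 → Mar 1, 2258 (277 left).
Mar has 31 days: +31 → Apr 1, 2258 (246 left).
Apr has 30 days: +30 → May 1, 2258 (216 left).
May has 31 days: +31 → Jun 1, 2258 (185 left).
Jun has 30 days: +30 → Jul 1, 2258 (155 left).
Jul has 31 days: +31 → Aug 1, 2258 (124 left).
Aug has 31 days: +31 → Sep 1, 2258 (93 left).
Sep has 30 days: +30 → Oct 1, 2258 (63 left).
Oct has 31 days: +31 → Nov 1, 2258 (32 left).
Nov has 30 days: +30 → Dec 1, 2258 (2 left).
+2 → Dec 3, 2258.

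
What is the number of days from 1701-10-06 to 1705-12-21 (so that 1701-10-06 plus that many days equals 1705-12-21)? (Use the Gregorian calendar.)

Oct 6, 1701 → Oct 6, 1702: 365 days.
Oct 6, 1702 → Oct 6, 1703: 365 days.
Oct 6, 1703 → Oct 6, 1704: 366 days (Feb 29, 1704 is in that span).
Oct 6, 1704 → Oct 6, 1705: 365 days.
Oct 6, 1705 → Nov 6, 1705: 31 days (October has 31).
Nov 6, 1705 → Dec 6, 1705: 30 days (November has 30).
Dec 6, 1705 → Dec 21, 1705: 15 days.
Total: 1537 days.

1537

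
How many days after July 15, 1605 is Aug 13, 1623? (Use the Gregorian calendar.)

6603

Jul 15, 1605 → Jul 15, 1606: 365 days.
Jul 15, 1606 → Jul 15, 1607: 365 days.
Jul 15, 1607 → Jul 15, 1608: 366 days (Feb 29, 1608 is in that span).
Jul 15, 1608 → Jul 15, 1609: 365 days.
Jul 15, 1609 → Jul 15, 1610: 365 days.
Jul 15, 1610 → Jul 15, 1611: 365 days.
Jul 15, 1611 → Jul 15, 1612: 366 days (Feb 29, 1612 is in that span).
Jul 15, 1612 → Jul 15, 1613: 365 days.
Jul 15, 1613 → Jul 15, 1614: 365 days.
Jul 15, 1614 → Jul 15, 1615: 365 days.
Jul 15, 1615 → Jul 15, 1616: 366 days (Feb 29, 1616 is in that span).
Jul 15, 1616 → Jul 15, 1617: 365 days.
Jul 15, 1617 → Jul 15, 1618: 365 days.
Jul 15, 1618 → Jul 15, 1619: 365 days.
Jul 15, 1619 → Jul 15, 1620: 366 days (Feb 29, 1620 is in that span).
Jul 15, 1620 → Jul 15, 1621: 365 days.
Jul 15, 1621 → Jul 15, 1622: 365 days.
Jul 15, 1622 → Aug 15, 1622: 31 days (July has 31).
Aug 15, 1622 → Sep 15, 1622: 31 days (August has 31).
Sep 15, 1622 → Oct 15, 1622: 30 days (September has 30).
Oct 15, 1622 → Nov 15, 1622: 31 days (October has 31).
Nov 15, 1622 → Dec 15, 1622: 30 days (November has 30).
Dec 15, 1622 → Jan 15, 1623: 31 days (December has 31).
Jan 15, 1623 → Feb 15, 1623: 31 days (January has 31).
Feb 15, 1623 → Mar 15, 1623: 28 days (February has 28).
Mar 15, 1623 → Apr 15, 1623: 31 days (March has 31).
Apr 15, 1623 → May 15, 1623: 30 days (April has 30).
May 15, 1623 → Jun 15, 1623: 31 days (May has 31).
Jun 15, 1623 → Jul 15, 1623: 30 days (June has 30).
Jul 15, 1623 → Aug 13, 1623: 29 days.
Total: 6603 days.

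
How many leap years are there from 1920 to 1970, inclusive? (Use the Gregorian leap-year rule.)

13

Multiples of 4 in [1920,1970]: 13.
Of those, multiples of 100: 0 (not leap unless ÷400).
Multiples of 400: 0.
Leap years = 13 − 0 + 0 = 13.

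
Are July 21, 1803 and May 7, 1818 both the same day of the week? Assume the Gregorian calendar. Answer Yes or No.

From Jul 21, 1803 to May 7, 1818 is 5404 days.
5404 mod 7 = 0, so they are the same weekday.
(Jul 21, 1803 is a Thursday; May 7, 1818 is a Thursday.)

Yes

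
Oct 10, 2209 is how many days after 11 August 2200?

3347

Aug 11, 2200 → Aug 11, 2201: 365 days.
Aug 11, 2201 → Aug 11, 2202: 365 days.
Aug 11, 2202 → Aug 11, 2203: 365 days.
Aug 11, 2203 → Aug 11, 2204: 366 days (Feb 29, 2204 is in that span).
Aug 11, 2204 → Aug 11, 2205: 365 days.
Aug 11, 2205 → Aug 11, 2206: 365 days.
Aug 11, 2206 → Aug 11, 2207: 365 days.
Aug 11, 2207 → Aug 11, 2208: 366 days (Feb 29, 2208 is in that span).
Aug 11, 2208 → Aug 11, 2209: 365 days.
Aug 11, 2209 → Sep 11, 2209: 31 days (August has 31).
Sep 11, 2209 → Oct 10, 2209: 29 days.
Total: 3347 days.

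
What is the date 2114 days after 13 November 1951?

+366 (one year; includes Feb 29, 1952) → Nov 13, 1952 (1748 left).
+365 (one year) → Nov 13, 1953 (1383 left).
+365 (one year) → Nov 13, 1954 (1018 left).
+365 (one year) → Nov 13, 1955 (653 left).
+366 (one year; includes Feb 29, 1956) → Nov 13, 1956 (287 left).
Nov has 30 days: +18 → Dec 1, 1956 (269 left).
Dec has 31 days: +31 → Jan 1, 1957 (238 left).
Jan has 31 days: +31 → Feb 1, 1957 (207 left).
Feb has 28 days: +28 → Mar 1, 1957 (179 left).
Mar has 31 days: +31 → Apr 1, 1957 (148 left).
Apr has 30 days: +30 → May 1, 1957 (118 left).
May has 31 days: +31 → Jun 1, 1957 (87 left).
Jun has 30 days: +30 → Jul 1, 1957 (57 left).
Jul has 31 days: +31 → Aug 1, 1957 (26 left).
+26 → Aug 27, 1957.

August 27, 1957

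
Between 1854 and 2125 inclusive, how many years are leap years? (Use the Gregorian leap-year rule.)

Multiples of 4 in [1854,2125]: 68.
Of those, multiples of 100: 3 (not leap unless ÷400).
Multiples of 400: 1.
Leap years = 68 − 3 + 1 = 66.

66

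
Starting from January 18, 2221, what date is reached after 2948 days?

February 13, 2229

+365 (one year) → Jan 18, 2222 (2583 left).
+365 (one year) → Jan 18, 2223 (2218 left).
+365 (one year) → Jan 18, 2224 (1853 left).
+366 (one year; includes Feb 29, 2224) → Jan 18, 2225 (1487 left).
+365 (one year) → Jan 18, 2226 (1122 left).
+365 (one year) → Jan 18, 2227 (757 left).
+365 (one year) → Jan 18, 2228 (392 left).
Jan has 31 days: +14 → Feb 1, 2228 (378 left).
Feb has 29 days: +29 → Mar 1, 2228 (349 left).
Mar has 31 days: +31 → Apr 1, 2228 (318 left).
Apr has 30 days: +30 → May 1, 2228 (288 left).
May has 31 days: +31 → Jun 1, 2228 (257 left).
Jun has 30 days: +30 → Jul 1, 2228 (227 left).
Jul has 31 days: +31 → Aug 1, 2228 (196 left).
Aug has 31 days: +31 → Sep 1, 2228 (165 left).
Sep has 30 days: +30 → Oct 1, 2228 (135 left).
Oct has 31 days: +31 → Nov 1, 2228 (104 left).
Nov has 30 days: +30 → Dec 1, 2228 (74 left).
Dec has 31 days: +31 → Jan 1, 2229 (43 left).
Jan has 31 days: +31 → Feb 1, 2229 (12 left).
+12 → Feb 13, 2229.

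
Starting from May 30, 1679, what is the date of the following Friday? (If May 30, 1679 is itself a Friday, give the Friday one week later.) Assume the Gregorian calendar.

May 30, 1679 is a Tuesday.
From Tuesday to the next Friday is 3 days.
May 30, 1679 + 3 = Jun 2, 1679.

June 2, 1679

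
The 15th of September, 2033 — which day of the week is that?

Thursday

January 1, 2033 is a Saturday.
Jan 1, 2033 → Feb 1, 2033: 31 days (January has 31).
Feb 1, 2033 → Mar 1, 2033: 28 days (February has 28).
Mar 1, 2033 → Apr 1, 2033: 31 days (March has 31).
Apr 1, 2033 → May 1, 2033: 30 days (April has 30).
May 1, 2033 → Jun 1, 2033: 31 days (May has 31).
Jun 1, 2033 → Jul 1, 2033: 30 days (June has 30).
Jul 1, 2033 → Aug 1, 2033: 31 days (July has 31).
Aug 1, 2033 → Sep 1, 2033: 31 days (August has 31).
Sep 1, 2033 → Sep 15, 2033: 14 days.
Total: 257 days.
257 mod 7 = 5, so Saturday + 5 = Thursday.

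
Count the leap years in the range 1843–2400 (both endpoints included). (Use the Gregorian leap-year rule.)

136

Multiples of 4 in [1843,2400]: 140.
Of those, multiples of 100: 6 (not leap unless ÷400).
Multiples of 400: 2.
Leap years = 140 − 6 + 2 = 136.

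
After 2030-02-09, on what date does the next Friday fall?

February 15, 2030

Feb 9, 2030 is a Saturday.
From Saturday to the next Friday is 6 days.
Feb 9, 2030 + 6 = Feb 15, 2030.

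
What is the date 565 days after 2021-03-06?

September 22, 2022

+365 (one year) → Mar 6, 2022 (200 left).
Mar has 31 days: +26 → Apr 1, 2022 (174 left).
Apr has 30 days: +30 → May 1, 2022 (144 left).
May has 31 days: +31 → Jun 1, 2022 (113 left).
Jun has 30 days: +30 → Jul 1, 2022 (83 left).
Jul has 31 days: +31 → Aug 1, 2022 (52 left).
Aug has 31 days: +31 → Sep 1, 2022 (21 left).
+21 → Sep 22, 2022.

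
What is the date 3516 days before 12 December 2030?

−365 (one year) → Dec 12, 2029 (3151 left).
−365 (one year) → Dec 12, 2028 (2786 left).
−366 (one year; includes Feb 29, 2028) → Dec 12, 2027 (2420 left).
−365 (one year) → Dec 12, 2026 (2055 left).
−365 (one year) → Dec 12, 2025 (1690 left).
−365 (one year) → Dec 12, 2024 (1325 left).
−366 (one year; includes Feb 29, 2024) → Dec 12, 2023 (959 left).
−365 (one year) → Dec 12, 2022 (594 left).
−365 (one year) → Dec 12, 2021 (229 left).
−12 → Nov 30, 2021 (end of Nov, 30 days; 217 left).
−30 → Oct 31, 2021 (end of Oct, 31 days; 187 left).
−31 → Sep 30, 2021 (end of Sep, 30 days; 156 left).
−30 → Aug 31, 2021 (end of Aug, 31 days; 126 left).
−31 → Jul 31, 2021 (end of Jul, 31 days; 95 left).
−31 → Jun 30, 2021 (end of Jun, 30 days; 64 left).
−30 → May 31, 2021 (end of May, 31 days; 34 left).
−31 → Apr 30, 2021 (end of Apr, 30 days; 3 left).
−3 → Apr 27, 2021.

April 27, 2021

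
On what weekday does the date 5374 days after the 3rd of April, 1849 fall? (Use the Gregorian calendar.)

Sunday

First find the weekday of Apr 3, 1849. Doomsday rule: the anchor day for the 1800s is Friday. For year 49: 49÷12 = 4 r 1, and 1÷4 = 0, so 4+1+0 = 5.
Friday + 5 ≡ Wednesday — that's 1849's doomsday.
In April the doomsday date is Apr 4.
Apr 3 is 1 day before Apr 4; 1 mod 7 = 1, so Wednesday − 1 = Tuesday.
5374 mod 7 = 5, so 5374 days after a Tuesday is Tuesday + 5 = Sunday.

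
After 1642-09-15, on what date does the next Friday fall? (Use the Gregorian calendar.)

Sep 15, 1642 is a Monday.
From Monday to the next Friday is 4 days.
Sep 15, 1642 + 4 = Sep 19, 1642.

September 19, 1642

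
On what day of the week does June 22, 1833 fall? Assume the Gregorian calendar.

Saturday

Doomsday rule: the anchor day for the 1800s is Friday. For year 33: 33÷12 = 2 r 9, and 9÷4 = 2, so 2+9+2 = 13.
Friday + 13 ≡ Thursday — that's 1833's doomsday.
In June the doomsday date is Jun 6.
Jun 22 is 16 days after Jun 6; 16 mod 7 = 2, so Thursday + 2 = Saturday.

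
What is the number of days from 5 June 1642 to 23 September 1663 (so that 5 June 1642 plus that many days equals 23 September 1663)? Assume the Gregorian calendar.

7780

Jun 5, 1642 → Jun 5, 1643: 365 days.
Jun 5, 1643 → Jun 5, 1644: 366 days (Feb 29, 1644 is in that span).
Jun 5, 1644 → Jun 5, 1645: 365 days.
Jun 5, 1645 → Jun 5, 1646: 365 days.
Jun 5, 1646 → Jun 5, 1647: 365 days.
Jun 5, 1647 → Jun 5, 1648: 366 days (Feb 29, 1648 is in that span).
Jun 5, 1648 → Jun 5, 1649: 365 days.
Jun 5, 1649 → Jun 5, 1650: 365 days.
Jun 5, 1650 → Jun 5, 1651: 365 days.
Jun 5, 1651 → Jun 5, 1652: 366 days (Feb 29, 1652 is in that span).
Jun 5, 1652 → Jun 5, 1653: 365 days.
Jun 5, 1653 → Jun 5, 1654: 365 days.
Jun 5, 1654 → Jun 5, 1655: 365 days.
Jun 5, 1655 → Jun 5, 1656: 366 days (Feb 29, 1656 is in that span).
Jun 5, 1656 → Jun 5, 1657: 365 days.
Jun 5, 1657 → Jun 5, 1658: 365 days.
Jun 5, 1658 → Jun 5, 1659: 365 days.
Jun 5, 1659 → Jun 5, 1660: 366 days (Feb 29, 1660 is in that span).
Jun 5, 1660 → Jun 5, 1661: 365 days.
Jun 5, 1661 → Jun 5, 1662: 365 days.
Jun 5, 1662 → Jun 5, 1663: 365 days.
Jun 5, 1663 → Jul 5, 1663: 30 days (June has 30).
Jul 5, 1663 → Aug 5, 1663: 31 days (July has 31).
Aug 5, 1663 → Sep 5, 1663: 31 days (August has 31).
Sep 5, 1663 → Sep 23, 1663: 18 days.
Total: 7780 days.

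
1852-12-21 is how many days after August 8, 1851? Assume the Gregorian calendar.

Aug 8, 1851 → Aug 8, 1852: 366 days (Feb 29, 1852 is in that span).
Aug 8, 1852 → Sep 8, 1852: 31 days (August has 31).
Sep 8, 1852 → Oct 8, 1852: 30 days (September has 30).
Oct 8, 1852 → Nov 8, 1852: 31 days (October has 31).
Nov 8, 1852 → Dec 8, 1852: 30 days (November has 30).
Dec 8, 1852 → Dec 21, 1852: 13 days.
Total: 501 days.

501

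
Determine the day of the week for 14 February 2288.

Tuesday

Doomsday rule: the anchor day for the 2200s is Friday. For year 88: 88÷12 = 7 r 4, and 4÷4 = 1, so 7+4+1 = 12.
Friday + 12 ≡ Wednesday — that's 2288's doomsday.
In February the doomsday date is Feb 29 (2288 is a leap year (divisible by 4)).
Feb 14 is 15 days before Feb 29; 15 mod 7 = 1, so Wednesday − 1 = Tuesday.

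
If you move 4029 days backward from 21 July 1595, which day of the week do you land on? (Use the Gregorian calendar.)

Monday

First find the weekday of Jul 21, 1595. Doomsday rule: the anchor day for the 1500s is Wednesday. For year 95: 95÷12 = 7 r 11, and 11÷4 = 2, so 7+11+2 = 20.
Wednesday + 20 ≡ Tuesday — that's 1595's doomsday.
In July the doomsday date is Jul 11.
Jul 21 is 10 days after Jul 11; 10 mod 7 = 3, so Tuesday + 3 = Friday.
4029 mod 7 = 4, so 4029 days before a Friday is Friday − 4 = Monday.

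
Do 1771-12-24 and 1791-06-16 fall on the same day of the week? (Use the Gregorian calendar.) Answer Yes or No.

No

From Dec 24, 1771 to Jun 16, 1791 is 7114 days.
7114 mod 7 = 2, so they are different weekdays.
(Dec 24, 1771 is a Tuesday; Jun 16, 1791 is a Thursday.)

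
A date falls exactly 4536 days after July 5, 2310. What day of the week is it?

Tuesday

First find the weekday of Jul 5, 2310. Doomsday rule: the anchor day for the 2300s is Wednesday. For year 10: 10÷12 = 0 r 10, and 10÷4 = 2, so 0+10+2 = 12.
Wednesday + 12 ≡ Monday — that's 2310's doomsday.
In July the doomsday date is Jul 11.
Jul 5 is 6 days before Jul 11; 6 mod 7 = 6, so Monday − 6 = Tuesday.
4536 mod 7 = 0, so 4536 days after a Tuesday is Tuesday + 0 = Tuesday.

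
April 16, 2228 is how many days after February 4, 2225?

1167

Feb 4, 2225 → Feb 4, 2226: 365 days.
Feb 4, 2226 → Feb 4, 2227: 365 days.
Feb 4, 2227 → Feb 4, 2228: 365 days.
Feb 4, 2228 → Mar 4, 2228: 29 days (February has 29).
Mar 4, 2228 → Apr 4, 2228: 31 days (March has 31).
Apr 4, 2228 → Apr 16, 2228: 12 days.
Total: 1167 days.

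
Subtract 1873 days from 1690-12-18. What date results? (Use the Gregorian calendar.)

November 1, 1685

−365 (one year) → Dec 18, 1689 (1508 left).
−365 (one year) → Dec 18, 1688 (1143 left).
−366 (one year; includes Feb 29, 1688) → Dec 18, 1687 (777 left).
−365 (one year) → Dec 18, 1686 (412 left).
−365 (one year) → Dec 18, 1685 (47 left).
−18 → Nov 30, 1685 (end of Nov, 30 days; 29 left).
−29 → Nov 1, 1685.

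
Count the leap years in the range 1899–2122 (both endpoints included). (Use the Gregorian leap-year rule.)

Multiples of 4 in [1899,2122]: 56.
Of those, multiples of 100: 3 (not leap unless ÷400).
Multiples of 400: 1.
Leap years = 56 − 3 + 1 = 54.

54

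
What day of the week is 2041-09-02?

Doomsday rule: the anchor day for the 2000s is Tuesday. For year 41: 41÷12 = 3 r 5, and 5÷4 = 1, so 3+5+1 = 9.
Tuesday + 9 ≡ Thursday — that's 2041's doomsday.
In September the doomsday date is Sep 5.
Sep 2 is 3 days before Sep 5; 3 mod 7 = 3, so Thursday − 3 = Monday.

Monday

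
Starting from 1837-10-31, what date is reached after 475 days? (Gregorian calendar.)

+365 (one year) → Oct 31, 1838 (110 left).
Oct has 31 days: +1 → Nov 1, 1838 (109 left).
Nov has 30 days: +30 → Dec 1, 1838 (79 left).
Dec has 31 days: +31 → Jan 1, 1839 (48 left).
Jan has 31 days: +31 → Feb 1, 1839 (17 left).
+17 → Feb 18, 1839.

February 18, 1839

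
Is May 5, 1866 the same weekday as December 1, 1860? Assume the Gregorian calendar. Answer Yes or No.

From Dec 1, 1860 to May 5, 1866 is 1981 days.
1981 mod 7 = 0, so they are the same weekday.
(Dec 1, 1860 is a Saturday; May 5, 1866 is a Saturday.)

Yes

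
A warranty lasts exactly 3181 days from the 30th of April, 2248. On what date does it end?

+365 (one year) → Apr 30, 2249 (2816 left).
+365 (one year) → Apr 30, 2250 (2451 left).
+365 (one year) → Apr 30, 2251 (2086 left).
+366 (one year; includes Feb 29, 2252) → Apr 30, 2252 (1720 left).
+365 (one year) → Apr 30, 2253 (1355 left).
+365 (one year) → Apr 30, 2254 (990 left).
+365 (one year) → Apr 30, 2255 (625 left).
+366 (one year; includes Feb 29, 2256) → Apr 30, 2256 (259 left).
Apr has 30 days: +1 → May 1, 2256 (258 left).
May has 31 days: +31 → Jun 1, 2256 (227 left).
Jun has 30 days: +30 → Jul 1, 2256 (197 left).
Jul has 31 days: +31 → Aug 1, 2256 (166 left).
Aug has 31 days: +31 → Sep 1, 2256 (135 left).
Sep has 30 days: +30 → Oct 1, 2256 (105 left).
Oct has 31 days: +31 → Nov 1, 2256 (74 left).
Nov has 30 days: +30 → Dec 1, 2256 (44 left).
Dec has 31 days: +31 → Jan 1, 2257 (13 left).
+13 → Jan 14, 2257.

January 14, 2257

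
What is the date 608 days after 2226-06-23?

+365 (one year) → Jun 23, 2227 (243 left).
Jun has 30 days: +8 → Jul 1, 2227 (235 left).
Jul has 31 days: +31 → Aug 1, 2227 (204 left).
Aug has 31 days: +31 → Sep 1, 2227 (173 left).
Sep has 30 days: +30 → Oct 1, 2227 (143 left).
Oct has 31 days: +31 → Nov 1, 2227 (112 left).
Nov has 30 days: +30 → Dec 1, 2227 (82 left).
Dec has 31 days: +31 → Jan 1, 2228 (51 left).
Jan has 31 days: +31 → Feb 1, 2228 (20 left).
+20 → Feb 21, 2228.

February 21, 2228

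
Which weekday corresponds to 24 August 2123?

Tuesday

Doomsday rule: the anchor day for the 2100s is Sunday. For year 23: 23÷12 = 1 r 11, and 11÷4 = 2, so 1+11+2 = 14.
Sunday + 14 ≡ Sunday — that's 2123's doomsday.
In August the doomsday date is Aug 8.
Aug 24 is 16 days after Aug 8; 16 mod 7 = 2, so Sunday + 2 = Tuesday.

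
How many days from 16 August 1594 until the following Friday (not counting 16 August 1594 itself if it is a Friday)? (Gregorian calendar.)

3

Aug 16, 1594 is a Tuesday.
From Tuesday to the next Friday is 3 days.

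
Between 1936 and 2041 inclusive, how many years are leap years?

27

Multiples of 4 in [1936,2041]: 27.
Of those, multiples of 100: 1 (not leap unless ÷400).
Multiples of 400: 1.
Leap years = 27 − 1 + 1 = 27.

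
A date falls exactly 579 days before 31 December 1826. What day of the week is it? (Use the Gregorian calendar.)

First find the weekday of Dec 31, 1826. Doomsday rule: the anchor day for the 1800s is Friday. For year 26: 26÷12 = 2 r 2, and 2÷4 = 0, so 2+2+0 = 4.
Friday + 4 ≡ Tuesday — that's 1826's doomsday.
In December the doomsday date is Dec 12.
Dec 31 is 19 days after Dec 12; 19 mod 7 = 5, so Tuesday + 5 = Sunday.
579 mod 7 = 5, so 579 days before a Sunday is Sunday − 5 = Tuesday.

Tuesday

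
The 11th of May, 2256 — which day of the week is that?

Sunday

Doomsday rule: the anchor day for the 2200s is Friday. For year 56: 56÷12 = 4 r 8, and 8÷4 = 2, so 4+8+2 = 14.
Friday + 14 ≡ Friday — that's 2256's doomsday.
In May the doomsday date is May 9.
May 11 is 2 days after May 9; 2 mod 7 = 2, so Friday + 2 = Sunday.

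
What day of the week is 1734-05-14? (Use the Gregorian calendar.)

Doomsday rule: the anchor day for the 1700s is Sunday. For year 34: 34÷12 = 2 r 10, and 10÷4 = 2, so 2+10+2 = 14.
Sunday + 14 ≡ Sunday — that's 1734's doomsday.
In May the doomsday date is May 9.
May 14 is 5 days after May 9; 5 mod 7 = 5, so Sunday + 5 = Friday.

Friday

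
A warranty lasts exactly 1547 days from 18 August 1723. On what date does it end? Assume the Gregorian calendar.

November 12, 1727

+366 (one year; includes Feb 29, 1724) → Aug 18, 1724 (1181 left).
+365 (one year) → Aug 18, 1725 (816 left).
+365 (one year) → Aug 18, 1726 (451 left).
+365 (one year) → Aug 18, 1727 (86 left).
Aug has 31 days: +14 → Sep 1, 1727 (72 left).
Sep has 30 days: +30 → Oct 1, 1727 (42 left).
Oct has 31 days: +31 → Nov 1, 1727 (11 left).
+11 → Nov 12, 1727.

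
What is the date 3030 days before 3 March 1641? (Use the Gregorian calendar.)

November 15, 1632

−365 (one year) → Mar 3, 1640 (2665 left).
−366 (one year; includes Feb 29, 1640) → Mar 3, 1639 (2299 left).
−365 (one year) → Mar 3, 1638 (1934 left).
−365 (one year) → Mar 3, 1637 (1569 left).
−365 (one year) → Mar 3, 1636 (1204 left).
−366 (one year; includes Feb 29, 1636) → Mar 3, 1635 (838 left).
−365 (one year) → Mar 3, 1634 (473 left).
−365 (one year) → Mar 3, 1633 (108 left).
−3 → Feb 28, 1633 (end of Feb, 28 days; 105 left).
−28 → Jan 31, 1633 (end of Jan, 31 days; 77 left).
−31 → Dec 31, 1632 (end of Dec, 31 days; 46 left).
−31 → Nov 30, 1632 (end of Nov, 30 days; 15 left).
−15 → Nov 15, 1632.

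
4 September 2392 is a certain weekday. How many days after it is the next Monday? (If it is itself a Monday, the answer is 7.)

3

Sep 4, 2392 is a Friday.
From Friday to the next Monday is 3 days.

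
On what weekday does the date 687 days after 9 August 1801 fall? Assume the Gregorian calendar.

First find the weekday of Aug 9, 1801. Doomsday rule: the anchor day for the 1800s is Friday. For year 01: 1÷12 = 0 r 1, and 1÷4 = 0, so 0+1+0 = 1.
Friday + 1 ≡ Saturday — that's 1801's doomsday.
In August the doomsday date is Aug 8.
Aug 9 is 1 day after Aug 8; 1 mod 7 = 1, so Saturday + 1 = Sunday.
687 mod 7 = 1, so 687 days after a Sunday is Sunday + 1 = Monday.

Monday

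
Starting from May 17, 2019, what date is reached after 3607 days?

April 1, 2029

+366 (one year; includes Feb 29, 2020) → May 17, 2020 (3241 left).
+365 (one year) → May 17, 2021 (2876 left).
+365 (one year) → May 17, 2022 (2511 left).
+365 (one year) → May 17, 2023 (2146 left).
+366 (one year; includes Feb 29, 2024) → May 17, 2024 (1780 left).
+365 (one year) → May 17, 2025 (1415 left).
+365 (one year) → May 17, 2026 (1050 left).
+365 (one year) → May 17, 2027 (685 left).
+366 (one year; includes Feb 29, 2028) → May 17, 2028 (319 left).
May has 31 days: +15 → Jun 1, 2028 (304 left).
Jun has 30 days: +30 → Jul 1, 2028 (274 left).
Jul has 31 days: +31 → Aug 1, 2028 (243 left).
Aug has 31 days: +31 → Sep 1, 2028 (212 left).
Sep has 30 days: +30 → Oct 1, 2028 (182 left).
Oct has 31 days: +31 → Nov 1, 2028 (151 left).
Nov has 30 days: +30 → Dec 1, 2028 (121 left).
Dec has 31 days: +31 → Jan 1, 2029 (90 left).
Jan has 31 days: +31 → Feb 1, 2029 (59 left).
Feb has 28 days: +28 → Mar 1, 2029 (31 left).
Mar has 31 days: +31 → Apr 1, 2029 (0 left).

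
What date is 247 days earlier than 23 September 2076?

January 20, 2076

−23 → Aug 31, 2076 (end of Aug, 31 days; 224 left).
−31 → Jul 31, 2076 (end of Jul, 31 days; 193 left).
−31 → Jun 30, 2076 (end of Jun, 30 days; 162 left).
−30 → May 31, 2076 (end of May, 31 days; 132 left).
−31 → Apr 30, 2076 (end of Apr, 30 days; 101 left).
−30 → Mar 31, 2076 (end of Mar, 31 days; 71 left).
−31 → Feb 29, 2076 (end of Feb, 29 days; 40 left).
−29 → Jan 31, 2076 (end of Jan, 31 days; 11 left).
−11 → Jan 20, 2076.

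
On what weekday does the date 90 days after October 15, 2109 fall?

Oct 15, 2109 is a Tuesday.
90 mod 7 = 6, so 90 days after a Tuesday is Tuesday + 6 = Monday.

Monday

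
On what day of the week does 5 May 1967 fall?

Friday

Doomsday rule: the anchor day for the 1900s is Wednesday. For year 67: 67÷12 = 5 r 7, and 7÷4 = 1, so 5+7+1 = 13.
Wednesday + 13 ≡ Tuesday — that's 1967's doomsday.
In May the doomsday date is May 9.
May 5 is 4 days before May 9; 4 mod 7 = 4, so Tuesday − 4 = Friday.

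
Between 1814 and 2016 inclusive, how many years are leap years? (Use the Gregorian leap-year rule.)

Multiples of 4 in [1814,2016]: 51.
Of those, multiples of 100: 2 (not leap unless ÷400).
Multiples of 400: 1.
Leap years = 51 − 2 + 1 = 50.

50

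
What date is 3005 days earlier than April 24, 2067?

January 31, 2059

−365 (one year) → Apr 24, 2066 (2640 left).
−365 (one year) → Apr 24, 2065 (2275 left).
−365 (one year) → Apr 24, 2064 (1910 left).
−366 (one year; includes Feb 29, 2064) → Apr 24, 2063 (1544 left).
−365 (one year) → Apr 24, 2062 (1179 left).
−365 (one year) → Apr 24, 2061 (814 left).
−365 (one year) → Apr 24, 2060 (449 left).
−366 (one year; includes Feb 29, 2060) → Apr 24, 2059 (83 left).
−24 → Mar 31, 2059 (end of Mar, 31 days; 59 left).
−31 → Feb 28, 2059 (end of Feb, 28 days; 28 left).
−28 → Jan 31, 2059 (end of Jan, 31 days; 0 left).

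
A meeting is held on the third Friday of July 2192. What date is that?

July 1, 2192 is a Sunday.
The first Friday is therefore July 6 (5 days later).
The third Friday is 6 + 2×7 = July 20.

July 20, 2192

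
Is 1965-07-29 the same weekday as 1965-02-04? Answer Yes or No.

Yes

From Feb 4, 1965 to Jul 29, 1965 is 175 days.
175 mod 7 = 0, so they are the same weekday.
(Feb 4, 1965 is a Thursday; Jul 29, 1965 is a Thursday.)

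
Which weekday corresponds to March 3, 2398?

Doomsday rule: the anchor day for the 2300s is Wednesday. For year 98: 98÷12 = 8 r 2, and 2÷4 = 0, so 8+2+0 = 10.
Wednesday + 10 ≡ Saturday — that's 2398's doomsday.
In March the doomsday date is Mar 14.
Mar 3 is 11 days before Mar 14; 11 mod 7 = 4, so Saturday − 4 = Tuesday.

Tuesday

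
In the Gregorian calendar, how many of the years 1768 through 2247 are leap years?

Multiples of 4 in [1768,2247]: 120.
Of those, multiples of 100: 5 (not leap unless ÷400).
Multiples of 400: 1.
Leap years = 120 − 5 + 1 = 116.

116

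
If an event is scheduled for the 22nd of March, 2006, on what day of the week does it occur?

Doomsday rule: the anchor day for the 2000s is Tuesday. For year 06: 6÷12 = 0 r 6, and 6÷4 = 1, so 0+6+1 = 7.
Tuesday + 7 ≡ Tuesday — that's 2006's doomsday.
In March the doomsday date is Mar 14.
Mar 22 is 8 days after Mar 14; 8 mod 7 = 1, so Tuesday + 1 = Wednesday.

Wednesday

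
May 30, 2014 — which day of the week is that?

Friday

Doomsday rule: the anchor day for the 2000s is Tuesday. For year 14: 14÷12 = 1 r 2, and 2÷4 = 0, so 1+2+0 = 3.
Tuesday + 3 ≡ Friday — that's 2014's doomsday.
In May the doomsday date is May 9.
May 30 is 21 days after May 9; 21 mod 7 = 0, so Friday + 0 = Friday.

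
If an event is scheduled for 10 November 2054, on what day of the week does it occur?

Doomsday rule: the anchor day for the 2000s is Tuesday. For year 54: 54÷12 = 4 r 6, and 6÷4 = 1, so 4+6+1 = 11.
Tuesday + 11 ≡ Saturday — that's 2054's doomsday.
In November the doomsday date is Nov 7.
Nov 10 is 3 days after Nov 7; 3 mod 7 = 3, so Saturday + 3 = Tuesday.

Tuesday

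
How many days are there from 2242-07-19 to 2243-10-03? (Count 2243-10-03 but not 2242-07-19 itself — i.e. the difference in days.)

441

Jul 19, 2242 → Jul 19, 2243: 365 days.
Jul 19, 2243 → Aug 19, 2243: 31 days (July has 31).
Aug 19, 2243 → Sep 19, 2243: 31 days (August has 31).
Sep 19, 2243 → Oct 3, 2243: 14 days.
Total: 441 days.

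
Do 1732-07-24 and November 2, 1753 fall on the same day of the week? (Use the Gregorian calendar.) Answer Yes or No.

No

From Jul 24, 1732 to Nov 2, 1753 is 7771 days.
7771 mod 7 = 1, so they are different weekdays.
(Jul 24, 1732 is a Thursday; Nov 2, 1753 is a Friday.)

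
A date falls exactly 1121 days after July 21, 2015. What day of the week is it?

Jul 21, 2015 is a Tuesday.
1121 mod 7 = 1, so 1121 days after a Tuesday is Tuesday + 1 = Wednesday.

Wednesday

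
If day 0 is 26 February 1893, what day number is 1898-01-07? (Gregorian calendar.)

Feb 26, 1893 → Feb 26, 1894: 365 days.
Feb 26, 1894 → Feb 26, 1895: 365 days.
Feb 26, 1895 → Feb 26, 1896: 365 days.
Feb 26, 1896 → Feb 26, 1897: 366 days (Feb 29, 1896 is in that span).
Feb 26, 1897 → Mar 26, 1897: 28 days (February has 28).
Mar 26, 1897 → Apr 26, 1897: 31 days (March has 31).
Apr 26, 1897 → May 26, 1897: 30 days (April has 30).
May 26, 1897 → Jun 26, 1897: 31 days (May has 31).
Jun 26, 1897 → Jul 26, 1897: 30 days (June has 30).
Jul 26, 1897 → Aug 26, 1897: 31 days (July has 31).
Aug 26, 1897 → Sep 26, 1897: 31 days (August has 31).
Sep 26, 1897 → Oct 26, 1897: 30 days (September has 30).
Oct 26, 1897 → Nov 26, 1897: 31 days (October has 31).
Nov 26, 1897 → Dec 26, 1897: 30 days (November has 30).
Dec 26, 1897 → Jan 7, 1898: 12 days.
Total: 1776 days.

1776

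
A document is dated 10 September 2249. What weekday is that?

Monday

Doomsday rule: the anchor day for the 2200s is Friday. For year 49: 49÷12 = 4 r 1, and 1÷4 = 0, so 4+1+0 = 5.
Friday + 5 ≡ Wednesday — that's 2249's doomsday.
In September the doomsday date is Sep 5.
Sep 10 is 5 days after Sep 5; 5 mod 7 = 5, so Wednesday + 5 = Monday.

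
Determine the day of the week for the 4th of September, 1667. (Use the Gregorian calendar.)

Doomsday rule: the anchor day for the 1600s is Tuesday. For year 67: 67÷12 = 5 r 7, and 7÷4 = 1, so 5+7+1 = 13.
Tuesday + 13 ≡ Monday — that's 1667's doomsday.
In September the doomsday date is Sep 5.
Sep 4 is 1 day before Sep 5; 1 mod 7 = 1, so Monday − 1 = Sunday.

Sunday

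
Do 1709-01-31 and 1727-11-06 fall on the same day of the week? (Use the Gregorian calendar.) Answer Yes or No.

Yes

From Jan 31, 1709 to Nov 6, 1727 is 6853 days.
6853 mod 7 = 0, so they are the same weekday.
(Jan 31, 1709 is a Thursday; Nov 6, 1727 is a Thursday.)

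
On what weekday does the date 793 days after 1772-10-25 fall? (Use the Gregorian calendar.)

First find the weekday of Oct 25, 1772. Doomsday rule: the anchor day for the 1700s is Sunday. For year 72: 72÷12 = 6 r 0, and 0÷4 = 0, so 6+0+0 = 6.
Sunday + 6 ≡ Saturday — that's 1772's doomsday.
In October the doomsday date is Oct 10.
Oct 25 is 15 days after Oct 10; 15 mod 7 = 1, so Saturday + 1 = Sunday.
793 mod 7 = 2, so 793 days after a Sunday is Sunday + 2 = Tuesday.

Tuesday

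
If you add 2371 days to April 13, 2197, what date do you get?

October 11, 2203

+365 (one year) → Apr 13, 2198 (2006 left).
+365 (one year) → Apr 13, 2199 (1641 left).
+365 (one year) → Apr 13, 2200 (1276 left).
+365 (one year) → Apr 13, 2201 (911 left).
+365 (one year) → Apr 13, 2202 (546 left).
+365 (one year) → Apr 13, 2203 (181 left).
Apr has 30 days: +18 → May 1, 2203 (163 left).
May has 31 days: +31 → Jun 1, 2203 (132 left).
Jun has 30 days: +30 → Jul 1, 2203 (102 left).
Jul has 31 days: +31 → Aug 1, 2203 (71 left).
Aug has 31 days: +31 → Sep 1, 2203 (40 left).
Sep has 30 days: +30 → Oct 1, 2203 (10 left).
+10 → Oct 11, 2203.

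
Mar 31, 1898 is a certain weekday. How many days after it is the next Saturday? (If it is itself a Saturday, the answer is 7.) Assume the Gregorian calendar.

2

Mar 31, 1898 is a Thursday.
From Thursday to the next Saturday is 2 days.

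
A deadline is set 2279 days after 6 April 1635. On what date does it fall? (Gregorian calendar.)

+366 (one year; includes Feb 29, 1636) → Apr 6, 1636 (1913 left).
+365 (one year) → Apr 6, 1637 (1548 left).
+365 (one year) → Apr 6, 1638 (1183 left).
+365 (one year) → Apr 6, 1639 (818 left).
+366 (one year; includes Feb 29, 1640) → Apr 6, 1640 (452 left).
+365 (one year) → Apr 6, 1641 (87 left).
Apr has 30 days: +25 → May 1, 1641 (62 left).
May has 31 days: +31 → Jun 1, 1641 (31 left).
Jun has 30 days: +30 → Jul 1, 1641 (1 left).
+1 → Jul 2, 1641.

July 2, 1641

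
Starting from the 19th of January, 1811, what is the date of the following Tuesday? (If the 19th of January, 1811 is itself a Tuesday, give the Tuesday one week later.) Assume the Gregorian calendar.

Jan 19, 1811 is a Saturday.
From Saturday to the next Tuesday is 3 days.
Jan 19, 1811 + 3 = Jan 22, 1811.

January 22, 1811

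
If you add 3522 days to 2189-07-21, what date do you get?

+365 (one year) → Jul 21, 2190 (3157 left).
+365 (one year) → Jul 21, 2191 (2792 left).
+366 (one year; includes Feb 29, 2192) → Jul 21, 2192 (2426 left).
+365 (one year) → Jul 21, 2193 (2061 left).
+365 (one year) → Jul 21, 2194 (1696 left).
+365 (one year) → Jul 21, 2195 (1331 left).
+366 (one year; includes Feb 29, 2196) → Jul 21, 2196 (965 left).
+365 (one year) → Jul 21, 2197 (600 left).
+365 (one year) → Jul 21, 2198 (235 left).
Jul has 31 days: +11 → Aug 1, 2198 (224 left).
Aug has 31 days: +31 → Sep 1, 2198 (193 left).
Sep has 30 days: +30 → Oct 1, 2198 (163 left).
Oct has 31 days: +31 → Nov 1, 2198 (132 left).
Nov has 30 days: +30 → Dec 1, 2198 (102 left).
Dec has 31 days: +31 → Jan 1, 2199 (71 left).
Jan has 31 days: +31 → Feb 1, 2199 (40 left).
Feb has 28 days: +28 → Mar 1, 2199 (12 left).
+12 → Mar 13, 2199.

March 13, 2199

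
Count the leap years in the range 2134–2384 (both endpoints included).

61

Multiples of 4 in [2134,2384]: 63.
Of those, multiples of 100: 2 (not leap unless ÷400).
Multiples of 400: 0.
Leap years = 63 − 2 + 0 = 61.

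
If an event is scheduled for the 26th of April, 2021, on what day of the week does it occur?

January 1, 2021 is a Friday.
Jan 1, 2021 → Feb 1, 2021: 31 days (January has 31).
Feb 1, 2021 → Mar 1, 2021: 28 days (February has 28).
Mar 1, 2021 → Apr 1, 2021: 31 days (March has 31).
Apr 1, 2021 → Apr 26, 2021: 25 days.
Total: 115 days.
115 mod 7 = 3, so Friday + 3 = Monday.

Monday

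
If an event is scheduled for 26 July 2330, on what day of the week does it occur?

Doomsday rule: the anchor day for the 2300s is Wednesday. For year 30: 30÷12 = 2 r 6, and 6÷4 = 1, so 2+6+1 = 9.
Wednesday + 9 ≡ Friday — that's 2330's doomsday.
In July the doomsday date is Jul 11.
Jul 26 is 15 days after Jul 11; 15 mod 7 = 1, so Friday + 1 = Saturday.

Saturday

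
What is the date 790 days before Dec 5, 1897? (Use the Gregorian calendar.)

October 7, 1895

−365 (one year) → Dec 5, 1896 (425 left).
−366 (one year; includes Feb 29, 1896) → Dec 5, 1895 (59 left).
−5 → Nov 30, 1895 (end of Nov, 30 days; 54 left).
−30 → Oct 31, 1895 (end of Oct, 31 days; 24 left).
−24 → Oct 7, 1895.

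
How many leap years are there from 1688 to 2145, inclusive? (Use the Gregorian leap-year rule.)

111

Multiples of 4 in [1688,2145]: 115.
Of those, multiples of 100: 5 (not leap unless ÷400).
Multiples of 400: 1.
Leap years = 115 − 5 + 1 = 111.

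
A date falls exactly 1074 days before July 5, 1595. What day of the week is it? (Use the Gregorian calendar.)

First find the weekday of Jul 5, 1595. Doomsday rule: the anchor day for the 1500s is Wednesday. For year 95: 95÷12 = 7 r 11, and 11÷4 = 2, so 7+11+2 = 20.
Wednesday + 20 ≡ Tuesday — that's 1595's doomsday.
In July the doomsday date is Jul 11.
Jul 5 is 6 days before Jul 11; 6 mod 7 = 6, so Tuesday − 6 = Wednesday.
1074 mod 7 = 3, so 1074 days before a Wednesday is Wednesday − 3 = Sunday.

Sunday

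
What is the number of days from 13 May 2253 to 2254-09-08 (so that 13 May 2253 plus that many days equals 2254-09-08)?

483

May 13, 2253 → May 13, 2254: 365 days.
May 13, 2254 → Jun 13, 2254: 31 days (May has 31).
Jun 13, 2254 → Jul 13, 2254: 30 days (June has 30).
Jul 13, 2254 → Aug 13, 2254: 31 days (July has 31).
Aug 13, 2254 → Sep 8, 2254: 26 days.
Total: 483 days.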